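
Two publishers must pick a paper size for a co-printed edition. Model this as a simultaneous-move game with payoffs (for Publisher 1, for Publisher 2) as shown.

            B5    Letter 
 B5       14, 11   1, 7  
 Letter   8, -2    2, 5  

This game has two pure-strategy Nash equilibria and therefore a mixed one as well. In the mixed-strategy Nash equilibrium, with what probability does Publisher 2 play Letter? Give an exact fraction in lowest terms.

6/7

Publisher 2's mix q on B5 must make Publisher 1 indifferent between B5 and Letter.
Publisher 1's payoff from B5: 14q + 1(1−q). From Letter: 8q + 2(1−q).
Set equal: 6q = 1(1−q) → q = 1/7.
Probability on Letter is 1 − 1/7 = 6/7.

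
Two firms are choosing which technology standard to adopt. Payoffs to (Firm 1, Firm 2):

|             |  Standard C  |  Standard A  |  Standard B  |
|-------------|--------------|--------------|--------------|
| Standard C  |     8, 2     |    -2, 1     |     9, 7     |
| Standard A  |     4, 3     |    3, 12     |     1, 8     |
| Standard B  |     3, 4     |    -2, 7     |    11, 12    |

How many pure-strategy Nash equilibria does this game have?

Both Standard A: Firm 1 gets 3 (best alternative -2); Firm 2 gets 12 (best alternative 8). Neither deviates — NE.
Both Standard B: Firm 1 gets 11 (best alternative 9); Firm 2 gets 12 (best alternative 7). Neither deviates — NE.
Both Standard C is not a NE: Firm 2 would switch to Standard B (7 > 2).
No other cell survives both best-response checks, so there are 2 pure NE.

2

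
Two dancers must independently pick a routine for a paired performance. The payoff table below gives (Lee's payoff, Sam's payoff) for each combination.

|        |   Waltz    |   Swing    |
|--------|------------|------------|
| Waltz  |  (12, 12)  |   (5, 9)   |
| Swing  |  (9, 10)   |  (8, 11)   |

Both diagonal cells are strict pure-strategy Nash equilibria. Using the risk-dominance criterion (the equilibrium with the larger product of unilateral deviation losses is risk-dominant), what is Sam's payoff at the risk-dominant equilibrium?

12

At both Waltz: Lee loses 12 − 9 = 3 by deviating; Sam loses 12 − 9 = 3. Product = 3·3 = 9.
At both Swing: Lee loses 8 − 5 = 3 by deviating; Sam loses 11 − 10 = 1. Product = 3·1 = 3.
9 > 3, so both Waltz is risk-dominant. Sam's payoff there is 12.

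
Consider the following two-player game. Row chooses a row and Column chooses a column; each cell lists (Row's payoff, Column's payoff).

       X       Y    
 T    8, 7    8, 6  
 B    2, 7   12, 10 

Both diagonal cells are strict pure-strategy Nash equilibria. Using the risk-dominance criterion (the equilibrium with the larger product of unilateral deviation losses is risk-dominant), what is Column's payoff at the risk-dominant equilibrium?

At (T, X): Row loses 8 − 2 = 6 by deviating; Column loses 7 − 6 = 1. Product = 6·1 = 6.
At (B, Y): Row loses 12 − 8 = 4 by deviating; Column loses 10 − 7 = 3. Product = 4·3 = 12.
12 > 6, so (B, Y) is risk-dominant. Column's payoff there is 10.

10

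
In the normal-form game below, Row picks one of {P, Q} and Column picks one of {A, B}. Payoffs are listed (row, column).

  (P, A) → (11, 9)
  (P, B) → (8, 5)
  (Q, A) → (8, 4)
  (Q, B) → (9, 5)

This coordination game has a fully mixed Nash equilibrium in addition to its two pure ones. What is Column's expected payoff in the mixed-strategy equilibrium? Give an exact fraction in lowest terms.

Row mixes with probability p on P, chosen so Column is indifferent: 9p + 4(1−p) = 5p + 5(1−p) gives p = 1/5.
Column's expected payoff is 9·1/5 + 4·4/5 = 5.

5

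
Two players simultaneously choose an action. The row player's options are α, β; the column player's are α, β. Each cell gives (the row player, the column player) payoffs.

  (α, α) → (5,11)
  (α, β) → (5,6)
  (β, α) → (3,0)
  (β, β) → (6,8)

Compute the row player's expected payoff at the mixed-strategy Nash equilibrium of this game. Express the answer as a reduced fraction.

5

The column player mixes with probability q on α, chosen so the row player is indifferent: 5q + 5(1−q) = 3q + 6(1−q) gives q = 1/3.
The row player's expected payoff (from either row, since indifferent) is 5·1/3 + 5·2/3 = 5.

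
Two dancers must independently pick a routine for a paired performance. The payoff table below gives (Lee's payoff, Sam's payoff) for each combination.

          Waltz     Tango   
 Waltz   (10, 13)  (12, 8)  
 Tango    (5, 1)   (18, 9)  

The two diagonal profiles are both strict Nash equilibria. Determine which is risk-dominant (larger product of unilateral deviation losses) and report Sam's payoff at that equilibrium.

At both Waltz: Lee loses 10 − 5 = 5 by deviating; Sam loses 13 − 8 = 5. Product = 5·5 = 25.
At both Tango: Lee loses 18 − 12 = 6 by deviating; Sam loses 9 − 1 = 8. Product = 6·8 = 48.
48 > 25, so both Tango is risk-dominant. Sam's payoff there is 9.

9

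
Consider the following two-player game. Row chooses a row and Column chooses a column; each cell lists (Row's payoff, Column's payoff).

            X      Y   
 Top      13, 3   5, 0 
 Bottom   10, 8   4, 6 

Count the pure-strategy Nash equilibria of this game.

(Top, X): Row gets 13 (best alternative 10); Column gets 3 (best alternative 0). Neither deviates — NE.
(Bottom, Y) is not a NE: Row would switch to Top (5 > 4).
No other cell survives both best-response checks, so there is 1 pure NE.

1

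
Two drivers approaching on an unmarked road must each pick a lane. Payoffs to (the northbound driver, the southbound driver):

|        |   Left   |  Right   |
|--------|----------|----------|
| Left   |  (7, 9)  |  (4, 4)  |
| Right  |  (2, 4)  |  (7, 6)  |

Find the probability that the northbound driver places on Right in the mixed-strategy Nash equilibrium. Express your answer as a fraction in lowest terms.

5/7

The northbound driver's mix p on Left must make the southbound driver indifferent between Left and Right.
The southbound driver's payoff from Left: 9p + 4(1−p). From Right: 4p + 6(1−p).
Set equal: 5p = 2(1−p) → p = 2/7.
Probability on Right is 1 − 2/7 = 5/7.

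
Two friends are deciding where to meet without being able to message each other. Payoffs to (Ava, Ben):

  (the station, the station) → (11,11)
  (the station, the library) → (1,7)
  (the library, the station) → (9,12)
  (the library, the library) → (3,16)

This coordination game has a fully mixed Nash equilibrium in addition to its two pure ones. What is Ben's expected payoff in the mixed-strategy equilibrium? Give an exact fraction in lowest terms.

Ava mixes with probability p on the station, chosen so Ben is indifferent: 11p + 12(1−p) = 7p + 16(1−p) gives p = 1/2.
Ben's expected payoff is 11·1/2 + 12·1/2 = 23/2.

23/2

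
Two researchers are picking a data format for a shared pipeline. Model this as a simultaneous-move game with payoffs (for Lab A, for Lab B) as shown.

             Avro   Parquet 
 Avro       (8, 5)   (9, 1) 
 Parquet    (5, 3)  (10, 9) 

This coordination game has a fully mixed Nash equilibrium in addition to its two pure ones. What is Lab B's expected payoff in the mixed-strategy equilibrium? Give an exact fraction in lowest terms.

Lab A mixes with probability p on Avro, chosen so Lab B is indifferent: 5p + 3(1−p) = 1p + 9(1−p) gives p = 3/5.
Lab B's expected payoff is 5·3/5 + 3·2/5 = 21/5.

21/5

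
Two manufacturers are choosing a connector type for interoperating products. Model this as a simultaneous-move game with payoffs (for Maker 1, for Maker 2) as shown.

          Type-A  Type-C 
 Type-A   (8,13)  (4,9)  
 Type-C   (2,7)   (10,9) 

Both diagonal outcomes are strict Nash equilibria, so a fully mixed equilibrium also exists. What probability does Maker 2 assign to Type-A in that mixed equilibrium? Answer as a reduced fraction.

1/2

Maker 2's mix q on Type-A must make Maker 1 indifferent between Type-A and Type-C.
Maker 1's payoff from Type-A: 8q + 4(1−q). From Type-C: 2q + 10(1−q).
Set equal: 6q = 6(1−q) → q = 6/12 = 1/2.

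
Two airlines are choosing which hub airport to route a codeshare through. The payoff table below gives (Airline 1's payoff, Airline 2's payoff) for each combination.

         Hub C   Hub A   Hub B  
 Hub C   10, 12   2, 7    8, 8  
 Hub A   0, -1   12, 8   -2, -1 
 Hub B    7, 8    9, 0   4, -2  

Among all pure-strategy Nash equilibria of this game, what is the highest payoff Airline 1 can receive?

12

Both Hub C is a pure NE (Airline 1: 10 ≥ 7; Airline 2: 12 ≥ 8). Airline 1 gets 10.
Both Hub A is a pure NE (Airline 1: 12 ≥ 9; Airline 2: 8 ≥ -1). Airline 1 gets 12.
Every other cell has a profitable deviation for at least one player. Highest of {10, 12} is 12.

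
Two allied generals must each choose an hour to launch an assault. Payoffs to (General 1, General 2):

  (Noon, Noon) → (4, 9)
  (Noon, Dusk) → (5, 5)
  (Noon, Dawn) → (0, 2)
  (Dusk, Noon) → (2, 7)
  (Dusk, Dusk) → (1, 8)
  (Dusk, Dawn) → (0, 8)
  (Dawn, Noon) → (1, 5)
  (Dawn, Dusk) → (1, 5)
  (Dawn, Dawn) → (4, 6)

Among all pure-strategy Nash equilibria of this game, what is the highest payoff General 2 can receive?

Both Noon is a pure NE (General 1: 4 ≥ 2; General 2: 9 ≥ 5). General 2 gets 9.
Both Dawn is a pure NE (General 1: 4 ≥ 0; General 2: 6 ≥ 5). General 2 gets 6.
Every other cell has a profitable deviation for at least one player. Highest of {9, 6} is 9.

9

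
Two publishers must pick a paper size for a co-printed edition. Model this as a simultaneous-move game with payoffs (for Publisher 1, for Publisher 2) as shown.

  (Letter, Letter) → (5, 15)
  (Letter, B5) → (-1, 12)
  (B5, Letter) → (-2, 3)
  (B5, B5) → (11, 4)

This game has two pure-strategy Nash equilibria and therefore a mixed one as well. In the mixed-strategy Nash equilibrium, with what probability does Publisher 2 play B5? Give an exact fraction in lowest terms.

7/19

Publisher 2's mix q on Letter must make Publisher 1 indifferent between Letter and B5.
Publisher 1's payoff from Letter: 5q + (-1)(1−q). From B5: (-2)q + 11(1−q).
Set equal: 7q = 12(1−q) → q = 12/19.
Probability on B5 is 1 − 12/19 = 7/19.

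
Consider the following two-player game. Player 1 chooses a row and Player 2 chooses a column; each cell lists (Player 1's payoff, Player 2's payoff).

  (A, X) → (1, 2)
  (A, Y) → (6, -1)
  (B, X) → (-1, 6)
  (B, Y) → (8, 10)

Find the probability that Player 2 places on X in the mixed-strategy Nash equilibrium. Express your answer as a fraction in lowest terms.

Player 2's mix q on X must make Player 1 indifferent between A and B.
Player 1's payoff from A: 1q + 6(1−q). From B: (-1)q + 8(1−q).
Set equal: 2q = 2(1−q) → q = 2/4 = 1/2.

1/2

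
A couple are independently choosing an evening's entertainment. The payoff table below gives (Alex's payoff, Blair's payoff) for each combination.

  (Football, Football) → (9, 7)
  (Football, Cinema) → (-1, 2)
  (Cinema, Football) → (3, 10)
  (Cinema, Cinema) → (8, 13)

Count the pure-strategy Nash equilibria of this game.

Both Football: Alex gets 9 (best alternative 3); Blair gets 7 (best alternative 2). Neither deviates — NE.
Both Cinema: Alex gets 8 (best alternative -1); Blair gets 13 (best alternative 10). Neither deviates — NE.
(Football, Cinema) is not a NE: Alex would switch to Cinema (8 > -1).
No other cell survives both best-response checks, so there are 2 pure NE.

2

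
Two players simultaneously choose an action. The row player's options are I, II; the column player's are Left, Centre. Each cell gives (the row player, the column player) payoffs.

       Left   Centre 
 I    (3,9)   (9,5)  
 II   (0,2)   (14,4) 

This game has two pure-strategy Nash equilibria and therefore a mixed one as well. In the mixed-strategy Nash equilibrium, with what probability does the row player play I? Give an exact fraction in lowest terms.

The row player's mix p on I must make the column player indifferent between Left and Centre.
The column player's payoff from Left: 9p + 2(1−p). From Centre: 5p + 4(1−p).
Set equal: 4p = 2(1−p) → p = 2/6 = 1/3.

1/3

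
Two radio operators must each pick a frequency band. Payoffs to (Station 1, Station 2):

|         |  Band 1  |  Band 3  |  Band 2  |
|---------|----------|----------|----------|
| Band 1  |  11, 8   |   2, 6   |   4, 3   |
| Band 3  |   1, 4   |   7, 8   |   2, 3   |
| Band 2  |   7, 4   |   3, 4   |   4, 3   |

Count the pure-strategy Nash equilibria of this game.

2

Both Band 1: Station 1 gets 11 (best alternative 7); Station 2 gets 8 (best alternative 6). Neither deviates — NE.
Both Band 3: Station 1 gets 7 (best alternative 3); Station 2 gets 8 (best alternative 4). Neither deviates — NE.
Both Band 2 is not a NE: Station 2 would switch to Band 1 (4 > 3).
No other cell survives both best-response checks, so there are 2 pure NE.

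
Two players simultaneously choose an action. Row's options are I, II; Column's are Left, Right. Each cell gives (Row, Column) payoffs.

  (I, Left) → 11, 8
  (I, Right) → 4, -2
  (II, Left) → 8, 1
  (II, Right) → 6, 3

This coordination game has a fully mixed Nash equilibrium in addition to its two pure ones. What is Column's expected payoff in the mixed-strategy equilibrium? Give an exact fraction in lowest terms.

13/6

Row mixes with probability p on I, chosen so Column is indifferent: 8p + 1(1−p) = (-2)p + 3(1−p) gives p = 1/6.
Column's expected payoff is 8·1/6 + 1·5/6 = 13/6.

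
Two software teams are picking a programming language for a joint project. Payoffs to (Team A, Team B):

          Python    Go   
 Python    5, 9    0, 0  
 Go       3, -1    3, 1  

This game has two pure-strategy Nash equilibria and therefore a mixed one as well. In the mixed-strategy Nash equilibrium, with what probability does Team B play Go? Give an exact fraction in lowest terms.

2/5

Team B's mix q on Python must make Team A indifferent between Python and Go.
Team A's payoff from Python: 5q + 0(1−q). From Go: 3q + 3(1−q).
Set equal: 2q = 3(1−q) → q = 3/5.
Probability on Go is 1 − 3/5 = 2/5.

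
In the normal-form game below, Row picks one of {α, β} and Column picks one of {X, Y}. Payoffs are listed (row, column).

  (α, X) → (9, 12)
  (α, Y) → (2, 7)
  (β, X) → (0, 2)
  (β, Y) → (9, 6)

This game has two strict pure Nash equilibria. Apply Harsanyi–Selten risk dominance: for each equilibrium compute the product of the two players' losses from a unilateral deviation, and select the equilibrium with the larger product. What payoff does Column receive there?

12

At (α, X): Row loses 9 − 0 = 9 by deviating; Column loses 12 − 7 = 5. Product = 9·5 = 45.
At (β, Y): Row loses 9 − 2 = 7 by deviating; Column loses 6 − 2 = 4. Product = 7·4 = 28.
45 > 28, so (α, X) is risk-dominant. Column's payoff there is 12.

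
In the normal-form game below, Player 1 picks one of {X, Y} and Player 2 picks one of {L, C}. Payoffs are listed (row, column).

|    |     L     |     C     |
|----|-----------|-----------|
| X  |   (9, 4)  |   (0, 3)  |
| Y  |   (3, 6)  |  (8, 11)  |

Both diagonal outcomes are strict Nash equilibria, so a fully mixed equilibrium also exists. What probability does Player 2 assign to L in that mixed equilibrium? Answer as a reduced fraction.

4/7

Player 2's mix q on L must make Player 1 indifferent between X and Y.
Player 1's payoff from X: 9q + 0(1−q). From Y: 3q + 8(1−q).
Set equal: 6q = 8(1−q) → q = 8/14 = 4/7.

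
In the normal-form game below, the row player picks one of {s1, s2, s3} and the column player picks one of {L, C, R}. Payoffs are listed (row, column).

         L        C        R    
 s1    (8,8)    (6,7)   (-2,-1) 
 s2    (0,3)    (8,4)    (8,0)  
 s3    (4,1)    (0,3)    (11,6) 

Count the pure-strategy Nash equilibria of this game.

(s1, L): the row player gets 8 (best alternative 4); the column player gets 8 (best alternative 7). Neither deviates — NE.
(s2, C): the row player gets 8 (best alternative 6); the column player gets 4 (best alternative 3). Neither deviates — NE.
(s3, R): the row player gets 11 (best alternative 8); the column player gets 6 (best alternative 3). Neither deviates — NE.
(s1, R) is not a NE: the row player would switch to s3 (11 > -2).
No other cell survives both best-response checks, so there are 3 pure NE.

3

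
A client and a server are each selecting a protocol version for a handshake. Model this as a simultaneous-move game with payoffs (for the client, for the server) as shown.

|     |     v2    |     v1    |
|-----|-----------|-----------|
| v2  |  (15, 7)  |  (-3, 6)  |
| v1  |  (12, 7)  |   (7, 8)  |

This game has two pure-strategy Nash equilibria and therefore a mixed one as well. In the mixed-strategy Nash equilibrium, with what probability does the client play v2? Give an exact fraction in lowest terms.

1/2

The client's mix p on v2 must make the server indifferent between v2 and v1.
The server's payoff from v2: 7p + 7(1−p). From v1: 6p + 8(1−p).
Set equal: 1p = 1(1−p) → p = 1/2.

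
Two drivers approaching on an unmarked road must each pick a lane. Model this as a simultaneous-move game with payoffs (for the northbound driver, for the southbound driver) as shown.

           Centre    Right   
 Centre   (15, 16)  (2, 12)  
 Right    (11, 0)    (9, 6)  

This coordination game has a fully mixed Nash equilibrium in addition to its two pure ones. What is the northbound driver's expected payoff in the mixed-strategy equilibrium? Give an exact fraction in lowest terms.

The southbound driver mixes with probability q on Centre, chosen so the northbound driver is indifferent: 15q + 2(1−q) = 11q + 9(1−q) gives q = 7/11.
The northbound driver's expected payoff (from either row, since indifferent) is 15·7/11 + 2·4/11 = 113/11.

113/11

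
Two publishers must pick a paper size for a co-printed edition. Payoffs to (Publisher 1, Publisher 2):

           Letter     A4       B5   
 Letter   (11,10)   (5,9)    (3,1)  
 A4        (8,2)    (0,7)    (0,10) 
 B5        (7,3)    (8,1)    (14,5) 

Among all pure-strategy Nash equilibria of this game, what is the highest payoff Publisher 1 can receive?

Both Letter is a pure NE (Publisher 1: 11 ≥ 8; Publisher 2: 10 ≥ 9). Publisher 1 gets 11.
Both B5 is a pure NE (Publisher 1: 14 ≥ 3; Publisher 2: 5 ≥ 3). Publisher 1 gets 14.
Every other cell has a profitable deviation for at least one player. Highest of {11, 14} is 14.

14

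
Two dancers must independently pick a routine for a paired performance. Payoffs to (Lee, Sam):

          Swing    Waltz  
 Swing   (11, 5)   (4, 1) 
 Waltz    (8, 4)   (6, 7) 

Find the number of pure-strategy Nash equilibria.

Both Swing: Lee gets 11 (best alternative 8); Sam gets 5 (best alternative 1). Neither deviates — NE.
Both Waltz: Lee gets 6 (best alternative 4); Sam gets 7 (best alternative 4). Neither deviates — NE.
(Swing, Waltz) is not a NE: Lee would switch to Waltz (6 > 4).
No other cell survives both best-response checks, so there are 2 pure NE.

2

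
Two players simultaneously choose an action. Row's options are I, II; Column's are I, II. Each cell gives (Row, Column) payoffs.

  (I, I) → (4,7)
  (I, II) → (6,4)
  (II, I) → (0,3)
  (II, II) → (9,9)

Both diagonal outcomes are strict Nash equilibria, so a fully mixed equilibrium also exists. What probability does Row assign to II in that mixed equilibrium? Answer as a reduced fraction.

Row's mix p on I must make Column indifferent between I and II.
Column's payoff from I: 7p + 3(1−p). From II: 4p + 9(1−p).
Set equal: 3p = 6(1−p) → p = 6/9 = 2/3.
Probability on II is 1 − 2/3 = 1/3.

1/3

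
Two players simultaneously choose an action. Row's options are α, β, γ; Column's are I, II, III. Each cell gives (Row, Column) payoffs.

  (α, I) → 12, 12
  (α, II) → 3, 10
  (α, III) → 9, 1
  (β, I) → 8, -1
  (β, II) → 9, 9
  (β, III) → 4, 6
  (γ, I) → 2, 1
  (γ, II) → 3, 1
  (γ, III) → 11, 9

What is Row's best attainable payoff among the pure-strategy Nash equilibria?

(α, I) is a pure NE (Row: 12 ≥ 8; Column: 12 ≥ 10). Row gets 12.
(β, II) is a pure NE (Row: 9 ≥ 3; Column: 9 ≥ 6). Row gets 9.
(γ, III) is a pure NE (Row: 11 ≥ 9; Column: 9 ≥ 1). Row gets 11.
Every other cell has a profitable deviation for at least one player. Highest of {12, 9, 11} is 12.

12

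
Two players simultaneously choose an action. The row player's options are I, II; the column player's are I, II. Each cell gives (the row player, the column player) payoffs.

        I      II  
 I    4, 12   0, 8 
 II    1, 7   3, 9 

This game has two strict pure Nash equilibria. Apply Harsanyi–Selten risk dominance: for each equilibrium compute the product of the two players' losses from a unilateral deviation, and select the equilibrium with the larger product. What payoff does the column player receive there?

At both I: the row player loses 4 − 1 = 3 by deviating; the column player loses 12 − 8 = 4. Product = 3·4 = 12.
At both II: the row player loses 3 − 0 = 3 by deviating; the column player loses 9 − 7 = 2. Product = 3·2 = 6.
12 > 6, so both I is risk-dominant. The column player's payoff there is 12.

12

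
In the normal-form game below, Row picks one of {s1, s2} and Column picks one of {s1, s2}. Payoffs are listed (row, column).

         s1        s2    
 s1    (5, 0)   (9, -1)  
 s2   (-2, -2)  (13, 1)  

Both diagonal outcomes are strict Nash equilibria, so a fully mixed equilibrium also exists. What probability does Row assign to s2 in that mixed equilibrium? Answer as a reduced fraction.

Row's mix p on s1 must make Column indifferent between s1 and s2.
Column's payoff from s1: 0p + (-2)(1−p). From s2: (-1)p + 1(1−p).
Set equal: 1p = 3(1−p) → p = 3/4.
Probability on s2 is 1 − 3/4 = 1/4.

1/4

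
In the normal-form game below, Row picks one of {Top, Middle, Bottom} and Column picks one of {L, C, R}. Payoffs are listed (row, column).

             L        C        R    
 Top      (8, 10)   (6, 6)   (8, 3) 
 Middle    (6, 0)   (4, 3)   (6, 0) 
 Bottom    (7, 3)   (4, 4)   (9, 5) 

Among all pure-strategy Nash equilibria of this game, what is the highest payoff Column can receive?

(Top, L) is a pure NE (Row: 8 ≥ 7; Column: 10 ≥ 6). Column gets 10.
(Bottom, R) is a pure NE (Row: 9 ≥ 8; Column: 5 ≥ 4). Column gets 5.
Every other cell has a profitable deviation for at least one player. Highest of {10, 5} is 10.

10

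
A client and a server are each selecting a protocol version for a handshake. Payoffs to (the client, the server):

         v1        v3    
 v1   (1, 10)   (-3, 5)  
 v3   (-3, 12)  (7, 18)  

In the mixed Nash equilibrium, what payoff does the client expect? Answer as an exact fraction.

The server mixes with probability q on v1, chosen so the client is indifferent: 1q + (-3)(1−q) = (-3)q + 7(1−q) gives q = 5/7.
The client's expected payoff (from either row, since indifferent) is 1·5/7 + (-3)·2/7 = -1/7.

-1/7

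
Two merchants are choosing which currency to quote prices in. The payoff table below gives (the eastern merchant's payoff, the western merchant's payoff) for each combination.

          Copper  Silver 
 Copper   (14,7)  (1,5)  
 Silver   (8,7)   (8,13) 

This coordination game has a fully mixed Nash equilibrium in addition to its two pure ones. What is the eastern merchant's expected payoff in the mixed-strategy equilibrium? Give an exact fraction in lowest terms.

8

The western merchant mixes with probability q on Copper, chosen so the eastern merchant is indifferent: 14q + 1(1−q) = 8q + 8(1−q) gives q = 7/13.
The eastern merchant's expected payoff (from either row, since indifferent) is 14·7/13 + 1·6/13 = 8.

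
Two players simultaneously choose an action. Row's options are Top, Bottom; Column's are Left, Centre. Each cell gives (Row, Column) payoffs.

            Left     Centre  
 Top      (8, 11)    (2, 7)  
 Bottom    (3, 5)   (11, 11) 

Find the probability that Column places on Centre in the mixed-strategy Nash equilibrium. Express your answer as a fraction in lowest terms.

5/14

Column's mix q on Left must make Row indifferent between Top and Bottom.
Row's payoff from Top: 8q + 2(1−q). From Bottom: 3q + 11(1−q).
Set equal: 5q = 9(1−q) → q = 9/14.
Probability on Centre is 1 − 9/14 = 5/14.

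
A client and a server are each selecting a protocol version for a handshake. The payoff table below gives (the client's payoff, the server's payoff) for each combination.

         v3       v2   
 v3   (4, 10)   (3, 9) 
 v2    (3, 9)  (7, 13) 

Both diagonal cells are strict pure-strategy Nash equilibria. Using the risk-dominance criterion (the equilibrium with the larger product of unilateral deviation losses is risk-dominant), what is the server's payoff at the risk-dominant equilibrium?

13

At both v3: the client loses 4 − 3 = 1 by deviating; the server loses 10 − 9 = 1. Product = 1·1 = 1.
At both v2: the client loses 7 − 3 = 4 by deviating; the server loses 13 − 9 = 4. Product = 4·4 = 16.
16 > 1, so both v2 is risk-dominant. The server's payoff there is 13.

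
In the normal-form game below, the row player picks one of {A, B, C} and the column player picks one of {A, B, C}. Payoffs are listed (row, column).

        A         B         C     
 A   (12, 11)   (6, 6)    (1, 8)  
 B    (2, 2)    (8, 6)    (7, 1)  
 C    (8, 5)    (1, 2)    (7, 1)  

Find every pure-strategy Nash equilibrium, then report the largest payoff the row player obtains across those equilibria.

Both A is a pure NE (the row player: 12 ≥ 8; the column player: 11 ≥ 8). The row player gets 12.
Both B is a pure NE (the row player: 8 ≥ 6; the column player: 6 ≥ 2). The row player gets 8.
Every other cell has a profitable deviation for at least one player. Highest of {12, 8} is 12.

12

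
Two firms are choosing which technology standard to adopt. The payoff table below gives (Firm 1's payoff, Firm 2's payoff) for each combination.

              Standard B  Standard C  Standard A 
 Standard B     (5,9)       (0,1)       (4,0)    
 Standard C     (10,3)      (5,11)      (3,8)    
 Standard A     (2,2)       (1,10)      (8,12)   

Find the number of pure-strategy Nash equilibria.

Both Standard C: Firm 1 gets 5 (best alternative 1); Firm 2 gets 11 (best alternative 8). Neither deviates — NE.
Both Standard A: Firm 1 gets 8 (best alternative 4); Firm 2 gets 12 (best alternative 10). Neither deviates — NE.
Both Standard B is not a NE: Firm 1 would switch to Standard C (10 > 5).
No other cell survives both best-response checks, so there are 2 pure NE.

2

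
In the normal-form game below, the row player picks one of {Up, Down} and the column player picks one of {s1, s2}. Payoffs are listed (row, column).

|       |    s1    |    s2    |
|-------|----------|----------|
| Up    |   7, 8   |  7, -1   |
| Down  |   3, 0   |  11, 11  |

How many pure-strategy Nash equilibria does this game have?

(Up, s1): the row player gets 7 (best alternative 3); the column player gets 8 (best alternative -1). Neither deviates — NE.
(Down, s2): the row player gets 11 (best alternative 7); the column player gets 11 (best alternative 0). Neither deviates — NE.
(Up, s2) is not a NE: the row player would switch to Down (11 > 7).
No other cell survives both best-response checks, so there are 2 pure NE.

2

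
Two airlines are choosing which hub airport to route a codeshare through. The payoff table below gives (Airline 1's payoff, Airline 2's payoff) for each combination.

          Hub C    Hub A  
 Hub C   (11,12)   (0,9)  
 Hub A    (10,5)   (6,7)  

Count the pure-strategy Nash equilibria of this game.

Both Hub C: Airline 1 gets 11 (best alternative 10); Airline 2 gets 12 (best alternative 9). Neither deviates — NE.
Both Hub A: Airline 1 gets 6 (best alternative 0); Airline 2 gets 7 (best alternative 5). Neither deviates — NE.
(Hub C, Hub A) is not a NE: Airline 1 would switch to Hub A (6 > 0).
No other cell survives both best-response checks, so there are 2 pure NE.

2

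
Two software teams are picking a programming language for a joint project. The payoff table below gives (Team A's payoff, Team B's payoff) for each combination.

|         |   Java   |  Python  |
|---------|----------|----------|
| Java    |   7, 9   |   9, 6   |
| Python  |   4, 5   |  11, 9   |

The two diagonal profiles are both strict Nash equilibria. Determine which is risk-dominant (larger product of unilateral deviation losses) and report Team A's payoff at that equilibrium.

7

At both Java: Team A loses 7 − 4 = 3 by deviating; Team B loses 9 − 6 = 3. Product = 3·3 = 9.
At both Python: Team A loses 11 − 9 = 2 by deviating; Team B loses 9 − 5 = 4. Product = 2·4 = 8.
9 > 8, so both Java is risk-dominant. Team A's payoff there is 7.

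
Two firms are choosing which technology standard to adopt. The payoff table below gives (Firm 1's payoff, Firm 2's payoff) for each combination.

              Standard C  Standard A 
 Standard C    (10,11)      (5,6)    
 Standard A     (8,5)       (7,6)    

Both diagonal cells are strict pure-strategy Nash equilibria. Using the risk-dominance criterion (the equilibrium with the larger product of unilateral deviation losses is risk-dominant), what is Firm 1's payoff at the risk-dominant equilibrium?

10

At both Standard C: Firm 1 loses 10 − 8 = 2 by deviating; Firm 2 loses 11 − 6 = 5. Product = 2·5 = 10.
At both Standard A: Firm 1 loses 7 − 5 = 2 by deviating; Firm 2 loses 6 − 5 = 1. Product = 2·1 = 2.
10 > 2, so both Standard C is risk-dominant. Firm 1's payoff there is 10.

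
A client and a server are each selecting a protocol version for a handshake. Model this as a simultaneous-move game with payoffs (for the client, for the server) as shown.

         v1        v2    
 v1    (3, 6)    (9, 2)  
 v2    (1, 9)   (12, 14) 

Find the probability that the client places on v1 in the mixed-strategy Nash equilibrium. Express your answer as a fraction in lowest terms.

The client's mix p on v1 must make the server indifferent between v1 and v2.
The server's payoff from v1: 6p + 9(1−p). From v2: 2p + 14(1−p).
Set equal: 4p = 5(1−p) → p = 5/9.

5/9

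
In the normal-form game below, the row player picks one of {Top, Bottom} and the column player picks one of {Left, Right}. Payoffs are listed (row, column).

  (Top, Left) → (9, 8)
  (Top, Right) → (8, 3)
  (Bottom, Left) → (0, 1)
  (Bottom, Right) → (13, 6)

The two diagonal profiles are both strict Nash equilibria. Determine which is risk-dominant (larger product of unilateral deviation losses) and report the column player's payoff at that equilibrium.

8

At (Top, Left): the row player loses 9 − 0 = 9 by deviating; the column player loses 8 − 3 = 5. Product = 9·5 = 45.
At (Bottom, Right): the row player loses 13 − 8 = 5 by deviating; the column player loses 6 − 1 = 5. Product = 5·5 = 25.
45 > 25, so (Top, Left) is risk-dominant. The column player's payoff there is 8.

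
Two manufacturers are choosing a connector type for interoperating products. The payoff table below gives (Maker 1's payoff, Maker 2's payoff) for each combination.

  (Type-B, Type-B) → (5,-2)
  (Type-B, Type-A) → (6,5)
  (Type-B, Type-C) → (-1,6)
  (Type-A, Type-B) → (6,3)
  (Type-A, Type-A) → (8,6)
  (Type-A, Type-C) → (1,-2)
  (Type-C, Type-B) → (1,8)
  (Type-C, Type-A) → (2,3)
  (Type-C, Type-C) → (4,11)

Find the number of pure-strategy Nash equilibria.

Both Type-A: Maker 1 gets 8 (best alternative 6); Maker 2 gets 6 (best alternative 3). Neither deviates — NE.
Both Type-C: Maker 1 gets 4 (best alternative 1); Maker 2 gets 11 (best alternative 8). Neither deviates — NE.
Both Type-B is not a NE: Maker 1 would switch to Type-A (6 > 5).
No other cell survives both best-response checks, so there are 2 pure NE.

2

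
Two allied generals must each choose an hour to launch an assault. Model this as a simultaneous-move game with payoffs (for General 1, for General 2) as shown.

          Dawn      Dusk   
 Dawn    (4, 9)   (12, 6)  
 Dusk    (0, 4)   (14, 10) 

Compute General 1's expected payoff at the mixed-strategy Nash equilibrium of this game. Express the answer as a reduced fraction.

28/3

General 2 mixes with probability q on Dawn, chosen so General 1 is indifferent: 4q + 12(1−q) = 0q + 14(1−q) gives q = 1/3.
General 1's expected payoff (from either row, since indifferent) is 4·1/3 + 12·2/3 = 28/3.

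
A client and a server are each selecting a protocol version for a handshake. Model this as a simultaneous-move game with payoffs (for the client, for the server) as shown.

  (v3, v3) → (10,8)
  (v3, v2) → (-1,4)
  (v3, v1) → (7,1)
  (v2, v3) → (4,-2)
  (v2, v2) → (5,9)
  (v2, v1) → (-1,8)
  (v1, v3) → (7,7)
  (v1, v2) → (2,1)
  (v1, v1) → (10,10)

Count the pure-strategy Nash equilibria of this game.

Both v3: the client gets 10 (best alternative 7); the server gets 8 (best alternative 4). Neither deviates — NE.
Both v2: the client gets 5 (best alternative 2); the server gets 9 (best alternative 8). Neither deviates — NE.
Both v1: the client gets 10 (best alternative 7); the server gets 10 (best alternative 7). Neither deviates — NE.
(v1, v3) is not a NE: the client would switch to v3 (10 > 7).
No other cell survives both best-response checks, so there are 3 pure NE.

3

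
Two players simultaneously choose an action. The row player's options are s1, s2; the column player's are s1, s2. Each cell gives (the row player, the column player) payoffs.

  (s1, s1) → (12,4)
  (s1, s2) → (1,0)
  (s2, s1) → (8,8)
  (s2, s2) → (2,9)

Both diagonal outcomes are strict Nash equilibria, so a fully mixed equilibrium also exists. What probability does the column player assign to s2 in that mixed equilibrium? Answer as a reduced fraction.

4/5

The column player's mix q on s1 must make the row player indifferent between s1 and s2.
The row player's payoff from s1: 12q + 1(1−q). From s2: 8q + 2(1−q).
Set equal: 4q = 1(1−q) → q = 1/5.
Probability on s2 is 1 − 1/5 = 4/5.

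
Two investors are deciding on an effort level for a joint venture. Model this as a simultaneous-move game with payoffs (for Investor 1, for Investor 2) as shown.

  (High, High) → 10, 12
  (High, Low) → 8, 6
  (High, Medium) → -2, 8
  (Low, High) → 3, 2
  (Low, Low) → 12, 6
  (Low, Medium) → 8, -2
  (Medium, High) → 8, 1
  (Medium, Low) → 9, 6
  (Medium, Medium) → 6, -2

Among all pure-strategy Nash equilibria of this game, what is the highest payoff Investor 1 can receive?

Both High is a pure NE (Investor 1: 10 ≥ 8; Investor 2: 12 ≥ 8). Investor 1 gets 10.
Both Low is a pure NE (Investor 1: 12 ≥ 9; Investor 2: 6 ≥ 2). Investor 1 gets 12.
Every other cell has a profitable deviation for at least one player. Highest of {10, 12} is 12.

12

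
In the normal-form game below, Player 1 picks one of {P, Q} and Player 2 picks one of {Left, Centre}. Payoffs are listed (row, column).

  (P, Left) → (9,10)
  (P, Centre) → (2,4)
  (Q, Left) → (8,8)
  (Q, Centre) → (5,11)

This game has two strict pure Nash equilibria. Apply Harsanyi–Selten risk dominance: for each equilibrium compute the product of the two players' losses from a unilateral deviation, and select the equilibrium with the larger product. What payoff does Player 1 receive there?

5

At (P, Left): Player 1 loses 9 − 8 = 1 by deviating; Player 2 loses 10 − 4 = 6. Product = 1·6 = 6.
At (Q, Centre): Player 1 loses 5 − 2 = 3 by deviating; Player 2 loses 11 − 8 = 3. Product = 3·3 = 9.
9 > 6, so (Q, Centre) is risk-dominant. Player 1's payoff there is 5.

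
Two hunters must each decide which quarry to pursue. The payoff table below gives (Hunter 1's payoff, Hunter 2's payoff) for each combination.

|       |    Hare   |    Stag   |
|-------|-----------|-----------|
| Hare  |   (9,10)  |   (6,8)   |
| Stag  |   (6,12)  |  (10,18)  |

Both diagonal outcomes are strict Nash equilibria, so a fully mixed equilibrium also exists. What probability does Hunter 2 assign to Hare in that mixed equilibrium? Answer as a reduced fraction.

Hunter 2's mix q on Hare must make Hunter 1 indifferent between Hare and Stag.
Hunter 1's payoff from Hare: 9q + 6(1−q). From Stag: 6q + 10(1−q).
Set equal: 3q = 4(1−q) → q = 4/7.

4/7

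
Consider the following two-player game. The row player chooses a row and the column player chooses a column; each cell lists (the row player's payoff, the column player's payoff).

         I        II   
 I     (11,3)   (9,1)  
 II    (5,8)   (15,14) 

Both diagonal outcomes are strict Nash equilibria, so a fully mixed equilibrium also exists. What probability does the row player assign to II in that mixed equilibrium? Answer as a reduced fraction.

The row player's mix p on I must make the column player indifferent between I and II.
The column player's payoff from I: 3p + 8(1−p). From II: 1p + 14(1−p).
Set equal: 2p = 6(1−p) → p = 6/8 = 3/4.
Probability on II is 1 − 3/4 = 1/4.

1/4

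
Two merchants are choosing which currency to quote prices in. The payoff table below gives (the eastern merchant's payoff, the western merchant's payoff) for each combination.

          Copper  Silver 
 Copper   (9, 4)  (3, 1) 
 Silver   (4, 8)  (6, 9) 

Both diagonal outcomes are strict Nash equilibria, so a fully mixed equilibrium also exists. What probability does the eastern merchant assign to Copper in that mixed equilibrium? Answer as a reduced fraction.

The eastern merchant's mix p on Copper must make the western merchant indifferent between Copper and Silver.
The western merchant's payoff from Copper: 4p + 8(1−p). From Silver: 1p + 9(1−p).
Set equal: 3p = 1(1−p) → p = 1/4.

1/4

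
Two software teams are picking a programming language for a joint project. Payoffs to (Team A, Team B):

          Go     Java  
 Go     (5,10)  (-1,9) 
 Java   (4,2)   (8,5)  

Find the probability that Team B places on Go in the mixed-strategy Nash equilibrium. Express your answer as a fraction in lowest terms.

Team B's mix q on Go must make Team A indifferent between Go and Java.
Team A's payoff from Go: 5q + (-1)(1−q). From Java: 4q + 8(1−q).
Set equal: 1q = 9(1−q) → q = 9/10.

9/10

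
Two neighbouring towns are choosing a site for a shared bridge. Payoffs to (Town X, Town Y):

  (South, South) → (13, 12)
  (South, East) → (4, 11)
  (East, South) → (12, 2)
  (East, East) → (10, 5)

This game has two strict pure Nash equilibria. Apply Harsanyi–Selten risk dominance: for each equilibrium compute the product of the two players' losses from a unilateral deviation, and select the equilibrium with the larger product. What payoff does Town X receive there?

At both South: Town X loses 13 − 12 = 1 by deviating; Town Y loses 12 − 11 = 1. Product = 1·1 = 1.
At both East: Town X loses 10 − 4 = 6 by deviating; Town Y loses 5 − 2 = 3. Product = 6·3 = 18.
18 > 1, so both East is risk-dominant. Town X's payoff there is 10.

10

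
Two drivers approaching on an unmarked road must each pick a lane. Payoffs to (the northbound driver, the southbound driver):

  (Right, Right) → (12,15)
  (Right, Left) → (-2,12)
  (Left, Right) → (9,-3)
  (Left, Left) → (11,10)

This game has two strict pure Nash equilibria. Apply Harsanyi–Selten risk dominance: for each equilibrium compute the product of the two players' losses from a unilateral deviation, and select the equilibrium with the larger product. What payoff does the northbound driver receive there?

At both Right: the northbound driver loses 12 − 9 = 3 by deviating; the southbound driver loses 15 − 12 = 3. Product = 3·3 = 9.
At both Left: the northbound driver loses 11 − (-2) = 13 by deviating; the southbound driver loses 10 − (-3) = 13. Product = 13·13 = 169.
169 > 9, so both Left is risk-dominant. The northbound driver's payoff there is 11.

11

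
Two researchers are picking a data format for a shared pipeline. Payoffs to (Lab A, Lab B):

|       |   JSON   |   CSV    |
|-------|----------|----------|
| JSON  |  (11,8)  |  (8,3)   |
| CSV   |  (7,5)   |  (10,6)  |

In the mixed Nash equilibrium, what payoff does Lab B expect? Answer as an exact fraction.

Lab A mixes with probability p on JSON, chosen so Lab B is indifferent: 8p + 5(1−p) = 3p + 6(1−p) gives p = 1/6.
Lab B's expected payoff is 8·1/6 + 5·5/6 = 11/2.

11/2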